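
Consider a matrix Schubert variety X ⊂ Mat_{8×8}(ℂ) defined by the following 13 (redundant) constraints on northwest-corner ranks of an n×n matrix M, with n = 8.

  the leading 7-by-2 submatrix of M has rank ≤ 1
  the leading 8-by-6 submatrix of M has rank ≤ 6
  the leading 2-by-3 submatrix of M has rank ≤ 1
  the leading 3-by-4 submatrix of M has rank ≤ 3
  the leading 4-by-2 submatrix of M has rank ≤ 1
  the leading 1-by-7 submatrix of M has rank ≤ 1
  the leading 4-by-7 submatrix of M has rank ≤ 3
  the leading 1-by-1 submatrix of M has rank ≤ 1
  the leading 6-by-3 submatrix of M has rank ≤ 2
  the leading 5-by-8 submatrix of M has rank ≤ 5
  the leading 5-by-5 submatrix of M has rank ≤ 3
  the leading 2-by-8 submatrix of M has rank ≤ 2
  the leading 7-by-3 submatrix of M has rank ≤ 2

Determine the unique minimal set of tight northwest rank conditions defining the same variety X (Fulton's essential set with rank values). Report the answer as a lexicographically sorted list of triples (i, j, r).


Rank table r_w(8×8) implied by the 13 constraints:

  R[1]: 1 | 1 | 1 | 1 | 1 | 1 | 1 | 1
  R[2]: 1 | 1 | 1 | 2 | 2 | 2 | 2 | 2
  R[3]: 1 | 1 | 2 | 3 | 3 | 3 | 3 | 3
  R[4]: 1 | 1 | 2 | 3 | 3 | 3 | 3 | 4
  R[5]: 1 | 1 | 2 | 3 | 3 | 4 | 4 | 5
  R[6]: 1 | 1 | 2 | 3 | 4 | 5 | 5 | 6
  R[7]: 1 | 1 | 2 | 3 | 4 | 5 | 6 | 7
  R[8]: 1 | 2 | 3 | 4 | 5 | 6 | 7 | 8

so w = (1, 4, 3, 8, 6, 5, 7, 2).

4 SE-corners of the 11-cell Rothe diagram give Ess(w):

[(2, 3, 1), (4, 7, 3), (5, 5, 3), (7, 2, 1)]


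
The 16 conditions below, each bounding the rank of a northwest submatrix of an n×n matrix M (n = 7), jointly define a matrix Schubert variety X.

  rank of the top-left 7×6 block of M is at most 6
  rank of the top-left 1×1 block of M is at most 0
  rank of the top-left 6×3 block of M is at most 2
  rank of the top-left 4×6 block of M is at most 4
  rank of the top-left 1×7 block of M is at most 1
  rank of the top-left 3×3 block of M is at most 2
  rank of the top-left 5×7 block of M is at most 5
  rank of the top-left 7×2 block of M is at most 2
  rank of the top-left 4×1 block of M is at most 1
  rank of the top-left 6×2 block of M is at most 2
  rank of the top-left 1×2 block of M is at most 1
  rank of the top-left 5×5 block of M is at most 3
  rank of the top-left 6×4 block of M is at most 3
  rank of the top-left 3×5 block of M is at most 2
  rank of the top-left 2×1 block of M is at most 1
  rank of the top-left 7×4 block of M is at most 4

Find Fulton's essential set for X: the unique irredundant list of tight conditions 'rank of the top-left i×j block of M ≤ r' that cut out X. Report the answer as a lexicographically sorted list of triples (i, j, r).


The tightest implied rank at each (i,j), from the 16 conditions:

  0  1  1  1  1  1  1
  1  2  2  2  2  2  2
  1  2  2  2  2  3  3
  1  2  2  3  3  4  4
  1  2  2  3  3  4  5
  1  2  2  3  4  5  6
  1  2  3  4  5  6  7

so w = (2, 1, 6, 4, 7, 5, 3).

|D(w)|=8, |Ess(w)|=4:

[(1, 1, 0), (3, 5, 2), (5, 5, 3), (6, 3, 2)]


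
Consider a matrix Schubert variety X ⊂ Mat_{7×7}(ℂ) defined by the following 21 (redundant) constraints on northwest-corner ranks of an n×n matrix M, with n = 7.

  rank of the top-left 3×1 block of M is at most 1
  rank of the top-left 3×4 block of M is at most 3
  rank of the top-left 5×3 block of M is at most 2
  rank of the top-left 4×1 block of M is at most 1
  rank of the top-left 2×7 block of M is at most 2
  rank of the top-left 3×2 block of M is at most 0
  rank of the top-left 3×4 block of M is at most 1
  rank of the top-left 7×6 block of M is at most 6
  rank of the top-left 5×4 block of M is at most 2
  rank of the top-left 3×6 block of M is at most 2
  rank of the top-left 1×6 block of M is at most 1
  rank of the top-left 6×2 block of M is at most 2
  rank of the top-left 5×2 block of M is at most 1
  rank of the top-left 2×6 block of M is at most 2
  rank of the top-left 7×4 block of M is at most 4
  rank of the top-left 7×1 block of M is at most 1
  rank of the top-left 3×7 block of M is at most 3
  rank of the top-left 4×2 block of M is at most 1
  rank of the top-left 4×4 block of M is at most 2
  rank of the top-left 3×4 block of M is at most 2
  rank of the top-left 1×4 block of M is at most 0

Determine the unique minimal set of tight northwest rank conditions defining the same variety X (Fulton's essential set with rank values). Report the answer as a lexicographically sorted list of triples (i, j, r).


Computing R[i][j] = min implied NW-rank bound (n=7, 21 conditions):

  i=1: 0  0  0  0  1  1  1
  i=2: 0  0  1  1  2  2  2
  i=3: 0  0  1  1  2  2  3
  i=4: 1  1  2  2  3  3  4
  i=5: 1  1  2  2  3  4  5
  i=6: 1  2  3  3  4  5  6
  i=7: 1  2  3  4  5  6  7

the unique w with this rank table is (5, 3, 7, 1, 6, 2, 4).

D(w) has 12 cells with 6 SE-corners; essential set:

[(1, 4, 0), (3, 2, 0), (3, 4, 1), (3, 6, 2), (5, 2, 1), (5, 4, 2)]


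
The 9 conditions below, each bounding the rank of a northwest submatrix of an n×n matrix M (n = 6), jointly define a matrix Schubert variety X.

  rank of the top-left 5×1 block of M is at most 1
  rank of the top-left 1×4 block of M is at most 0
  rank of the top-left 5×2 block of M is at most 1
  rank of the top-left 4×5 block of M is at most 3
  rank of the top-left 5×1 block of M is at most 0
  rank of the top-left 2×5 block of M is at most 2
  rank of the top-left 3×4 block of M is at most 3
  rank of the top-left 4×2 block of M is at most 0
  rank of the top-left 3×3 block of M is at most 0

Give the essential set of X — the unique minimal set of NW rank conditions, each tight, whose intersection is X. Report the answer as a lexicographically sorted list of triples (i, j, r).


Recovering R(i,j) via the rank-extension bound from the 9 conditions:

  0 | 0 | 0 | 0 | 1 | 1
  0 | 0 | 0 | 1 | 2 | 2
  0 | 0 | 0 | 1 | 2 | 3
  0 | 0 | 1 | 2 | 3 | 4
  0 | 1 | 2 | 3 | 4 | 5
  1 | 2 | 3 | 4 | 5 | 6

second differences of R give the permutation w = (5, 4, 6, 3, 2, 1).

ℓ(w)=13; the 4 essential cells (i,j,r):

[(1, 4, 0), (3, 3, 0), (4, 2, 0), (5, 1, 0)]


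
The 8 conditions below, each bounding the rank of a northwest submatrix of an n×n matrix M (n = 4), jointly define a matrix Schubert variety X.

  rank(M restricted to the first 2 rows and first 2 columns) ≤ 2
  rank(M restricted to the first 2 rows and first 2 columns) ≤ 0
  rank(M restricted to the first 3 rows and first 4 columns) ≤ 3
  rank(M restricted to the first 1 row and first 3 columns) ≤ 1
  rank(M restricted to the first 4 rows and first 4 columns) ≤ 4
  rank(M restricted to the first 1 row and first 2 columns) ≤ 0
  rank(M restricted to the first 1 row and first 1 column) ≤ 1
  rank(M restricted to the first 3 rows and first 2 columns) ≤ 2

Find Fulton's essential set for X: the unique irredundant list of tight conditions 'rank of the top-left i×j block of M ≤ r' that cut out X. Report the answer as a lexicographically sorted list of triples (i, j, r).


Rank table r_w(4×4) implied by the 8 constraints:

  row 1: 0 | 0 | 1 | 1
  row 2: 0 | 0 | 1 | 2
  row 3: 1 | 1 | 2 | 3
  row 4: 1 | 2 | 3 | 4

the unique w with this rank table is (3, 4, 1, 2).

ℓ(w)=4; the 1 essential cell (i,j,r):

[(2, 2, 0)]


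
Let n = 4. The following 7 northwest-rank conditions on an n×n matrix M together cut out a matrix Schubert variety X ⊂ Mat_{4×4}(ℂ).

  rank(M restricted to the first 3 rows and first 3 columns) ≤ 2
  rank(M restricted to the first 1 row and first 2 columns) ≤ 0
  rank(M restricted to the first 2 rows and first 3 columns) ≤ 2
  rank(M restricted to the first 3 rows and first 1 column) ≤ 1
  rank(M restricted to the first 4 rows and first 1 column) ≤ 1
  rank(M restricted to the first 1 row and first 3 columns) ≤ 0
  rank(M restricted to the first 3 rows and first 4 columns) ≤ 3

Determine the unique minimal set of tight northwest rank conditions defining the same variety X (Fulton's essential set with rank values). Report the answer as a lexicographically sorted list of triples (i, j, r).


Recovering R(i,j) via the rank-extension bound from the 7 conditions:

  0, 0, 0, 1
  1, 1, 1, 2
  1, 2, 2, 3
  1, 2, 3, 4

so w = (4, 1, 2, 3).

Rothe diagram D(w) (3 cells), 1 SE-corner (essential condition):

[(1, 3, 0)]


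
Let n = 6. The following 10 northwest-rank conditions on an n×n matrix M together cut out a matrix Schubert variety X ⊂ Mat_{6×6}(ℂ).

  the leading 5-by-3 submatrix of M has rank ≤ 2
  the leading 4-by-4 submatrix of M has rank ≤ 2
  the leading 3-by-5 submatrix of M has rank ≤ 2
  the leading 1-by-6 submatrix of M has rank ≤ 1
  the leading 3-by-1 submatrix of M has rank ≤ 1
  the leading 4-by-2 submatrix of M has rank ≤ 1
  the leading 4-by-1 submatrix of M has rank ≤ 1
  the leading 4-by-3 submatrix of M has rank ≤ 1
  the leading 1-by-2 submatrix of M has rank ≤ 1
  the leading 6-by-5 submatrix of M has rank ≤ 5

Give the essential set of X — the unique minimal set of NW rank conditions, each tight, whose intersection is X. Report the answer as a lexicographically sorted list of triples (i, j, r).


Rank table r_w(6×6) implied by the 10 constraints:

  row 1: 1 1 1 1 1 1
  row 2: 1 1 1 2 2 2
  row 3: 1 1 1 2 2 3
  row 4: 1 1 1 2 3 4
  row 5: 1 2 2 3 4 5
  row 6: 1 2 3 4 5 6

reading off 1-entries of Δ²R: w = (1, 4, 6, 5, 2, 3).

ℓ(w)=7; the 2 essential cells (i,j,r):

[(3, 5, 2), (4, 3, 1)]


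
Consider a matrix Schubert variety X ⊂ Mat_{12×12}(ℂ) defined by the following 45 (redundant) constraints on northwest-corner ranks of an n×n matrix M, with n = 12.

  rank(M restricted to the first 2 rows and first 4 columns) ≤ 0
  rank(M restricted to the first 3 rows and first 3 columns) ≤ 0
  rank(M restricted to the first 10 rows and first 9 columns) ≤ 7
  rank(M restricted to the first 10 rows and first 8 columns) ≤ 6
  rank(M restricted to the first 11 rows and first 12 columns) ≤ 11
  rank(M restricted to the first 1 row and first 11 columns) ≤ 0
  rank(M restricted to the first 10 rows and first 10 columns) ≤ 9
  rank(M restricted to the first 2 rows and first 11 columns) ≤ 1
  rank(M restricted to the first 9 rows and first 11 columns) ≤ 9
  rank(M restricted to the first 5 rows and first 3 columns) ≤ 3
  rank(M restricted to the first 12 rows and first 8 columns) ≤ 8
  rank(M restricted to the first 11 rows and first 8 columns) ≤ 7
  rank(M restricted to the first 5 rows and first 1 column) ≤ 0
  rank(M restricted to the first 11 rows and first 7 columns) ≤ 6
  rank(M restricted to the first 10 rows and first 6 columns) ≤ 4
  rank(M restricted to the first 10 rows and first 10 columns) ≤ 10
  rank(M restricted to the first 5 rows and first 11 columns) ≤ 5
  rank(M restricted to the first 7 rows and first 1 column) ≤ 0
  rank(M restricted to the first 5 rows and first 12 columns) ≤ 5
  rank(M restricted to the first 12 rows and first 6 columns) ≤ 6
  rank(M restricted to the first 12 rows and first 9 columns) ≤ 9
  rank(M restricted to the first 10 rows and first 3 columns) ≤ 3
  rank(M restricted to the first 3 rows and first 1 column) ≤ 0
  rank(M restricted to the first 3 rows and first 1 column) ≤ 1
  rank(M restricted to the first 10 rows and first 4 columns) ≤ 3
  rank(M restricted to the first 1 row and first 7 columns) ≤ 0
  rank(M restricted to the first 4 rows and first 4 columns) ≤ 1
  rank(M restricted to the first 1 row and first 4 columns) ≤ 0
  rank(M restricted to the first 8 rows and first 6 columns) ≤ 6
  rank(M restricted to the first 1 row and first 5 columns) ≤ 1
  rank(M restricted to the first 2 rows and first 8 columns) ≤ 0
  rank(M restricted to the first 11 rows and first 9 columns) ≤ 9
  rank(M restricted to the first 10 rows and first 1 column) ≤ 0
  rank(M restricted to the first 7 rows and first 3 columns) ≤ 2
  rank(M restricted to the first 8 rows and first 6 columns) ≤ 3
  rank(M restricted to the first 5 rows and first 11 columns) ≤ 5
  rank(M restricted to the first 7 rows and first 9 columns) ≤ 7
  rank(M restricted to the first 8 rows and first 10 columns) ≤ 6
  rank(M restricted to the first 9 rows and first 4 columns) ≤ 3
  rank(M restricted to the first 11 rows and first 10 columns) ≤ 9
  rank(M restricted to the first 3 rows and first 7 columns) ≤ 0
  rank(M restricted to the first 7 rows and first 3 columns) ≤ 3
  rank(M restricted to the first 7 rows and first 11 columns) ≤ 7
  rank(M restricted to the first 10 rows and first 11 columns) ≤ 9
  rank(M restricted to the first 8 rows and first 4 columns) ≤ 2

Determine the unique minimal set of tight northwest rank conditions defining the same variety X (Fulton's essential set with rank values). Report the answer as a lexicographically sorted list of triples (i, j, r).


The tightest implied rank at each (i,j), from the 45 conditions:

  i=1: 0 | 0 | 0 | 0 | 0 | 0 | 0 | 0 | 0 | 0 | 0 | 1
  i=2: 0 | 0 | 0 | 0 | 0 | 0 | 0 | 0 | 1 | 1 | 1 | 2
  i=3: 0 | 0 | 0 | 0 | 0 | 0 | 0 | 1 | 2 | 2 | 2 | 3
  i=4: 0 | 1 | 1 | 1 | 1 | 1 | 1 | 2 | 3 | 3 | 3 | 4
  i=5: 0 | 1 | 2 | 2 | 2 | 2 | 2 | 3 | 4 | 4 | 4 | 5
  i=6: 0 | 1 | 2 | 2 | 3 | 3 | 3 | 4 | 5 | 5 | 5 | 6
  i=7: 0 | 1 | 2 | 2 | 3 | 3 | 4 | 5 | 6 | 6 | 6 | 7
  i=8: 0 | 1 | 2 | 2 | 3 | 3 | 4 | 5 | 6 | 6 | 7 | 8
  i=9: 0 | 1 | 2 | 3 | 4 | 4 | 5 | 6 | 7 | 7 | 8 | 9
  i=10: 0 | 1 | 2 | 3 | 4 | 4 | 5 | 6 | 7 | 8 | 9 | 10
  i=11: 1 | 2 | 3 | 4 | 5 | 5 | 6 | 7 | 8 | 9 | 10 | 11
  i=12: 1 | 2 | 3 | 4 | 5 | 6 | 7 | 8 | 9 | 10 | 11 | 12

reading off 1-entries of Δ²R: w = (12, 9, 8, 2, 3, 5, 7, 11, 4, 10, 1, 6).

D(w) has 40 cells with 8 SE-corners; essential set:

[(1, 11, 0), (2, 8, 0), (3, 7, 0), (8, 4, 2), (8, 6, 3), (8, 10, 6), (10, 1, 0), (10, 6, 4)]


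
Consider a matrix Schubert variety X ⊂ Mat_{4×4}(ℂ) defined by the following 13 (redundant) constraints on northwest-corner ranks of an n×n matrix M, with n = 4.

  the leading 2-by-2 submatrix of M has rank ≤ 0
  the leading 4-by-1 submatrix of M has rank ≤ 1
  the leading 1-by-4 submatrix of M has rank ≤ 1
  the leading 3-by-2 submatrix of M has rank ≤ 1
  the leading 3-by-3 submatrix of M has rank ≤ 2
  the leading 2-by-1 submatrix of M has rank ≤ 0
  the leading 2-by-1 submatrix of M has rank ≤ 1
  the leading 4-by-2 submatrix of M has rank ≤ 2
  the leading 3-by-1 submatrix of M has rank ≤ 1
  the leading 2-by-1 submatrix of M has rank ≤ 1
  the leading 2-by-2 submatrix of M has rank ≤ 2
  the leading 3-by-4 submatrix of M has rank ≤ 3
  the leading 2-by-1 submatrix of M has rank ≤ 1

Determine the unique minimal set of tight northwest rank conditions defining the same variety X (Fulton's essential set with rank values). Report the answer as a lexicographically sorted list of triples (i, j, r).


The tightest implied rank at each (i,j), from the 13 conditions:

  R[1]: 0, 0, 1, 1
  R[2]: 0, 0, 1, 2
  R[3]: 1, 1, 2, 3
  R[4]: 1, 2, 3, 4

so w = (3, 4, 1, 2).

Fulton essential set (1 of the 4 Rothe cells):

[(2, 2, 0)]


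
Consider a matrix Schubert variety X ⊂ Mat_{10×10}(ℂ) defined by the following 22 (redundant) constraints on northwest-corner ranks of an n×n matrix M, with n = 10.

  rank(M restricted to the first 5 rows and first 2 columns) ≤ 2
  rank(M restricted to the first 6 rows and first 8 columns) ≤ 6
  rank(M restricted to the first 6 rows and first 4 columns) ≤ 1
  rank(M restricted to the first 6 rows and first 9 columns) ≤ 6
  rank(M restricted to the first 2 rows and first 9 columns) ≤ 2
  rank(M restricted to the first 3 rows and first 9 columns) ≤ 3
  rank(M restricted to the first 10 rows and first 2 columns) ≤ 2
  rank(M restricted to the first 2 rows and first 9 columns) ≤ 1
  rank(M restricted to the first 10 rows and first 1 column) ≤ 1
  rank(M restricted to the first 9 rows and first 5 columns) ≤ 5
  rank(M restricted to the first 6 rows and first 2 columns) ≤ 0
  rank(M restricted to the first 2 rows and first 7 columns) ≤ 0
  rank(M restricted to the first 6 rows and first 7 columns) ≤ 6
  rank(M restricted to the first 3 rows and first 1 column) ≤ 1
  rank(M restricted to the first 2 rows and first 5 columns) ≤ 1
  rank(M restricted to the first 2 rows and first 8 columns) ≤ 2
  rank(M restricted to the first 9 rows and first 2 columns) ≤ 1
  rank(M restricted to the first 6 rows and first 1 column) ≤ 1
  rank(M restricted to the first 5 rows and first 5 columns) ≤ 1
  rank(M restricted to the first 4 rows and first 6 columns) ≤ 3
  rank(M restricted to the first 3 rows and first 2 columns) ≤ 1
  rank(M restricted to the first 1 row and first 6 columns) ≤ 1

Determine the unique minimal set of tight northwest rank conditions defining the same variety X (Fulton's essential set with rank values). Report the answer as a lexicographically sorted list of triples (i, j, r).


The tightest implied rank at each (i,j), from the 22 conditions:

  row 1: 0  0  0  0  0  0  0  1  1  1
  row 2: 0  0  0  0  0  0  0  1  1  2
  row 3: 0  0  1  1  1  1  1  2  2  3
  row 4: 0  0  1  1  1  2  2  3  3  4
  row 5: 0  0  1  1  1  2  3  4  4  5
  row 6: 0  0  1  1  2  3  4  5  5  6
  row 7: 1  1  2  2  3  4  5  6  6  7
  row 8: 1  1  2  3  4  5  6  7  7  8
  row 9: 1  1  2  3  4  5  6  7  8  9
  row 10: 1  2  3  4  5  6  7  8  9  10

so w = (8, 10, 3, 6, 7, 5, 1, 4, 9, 2).

|D(w)|=30, |Ess(w)|=6:

[(2, 7, 0), (2, 9, 1), (5, 5, 1), (6, 2, 0), (6, 4, 1), (9, 2, 1)]


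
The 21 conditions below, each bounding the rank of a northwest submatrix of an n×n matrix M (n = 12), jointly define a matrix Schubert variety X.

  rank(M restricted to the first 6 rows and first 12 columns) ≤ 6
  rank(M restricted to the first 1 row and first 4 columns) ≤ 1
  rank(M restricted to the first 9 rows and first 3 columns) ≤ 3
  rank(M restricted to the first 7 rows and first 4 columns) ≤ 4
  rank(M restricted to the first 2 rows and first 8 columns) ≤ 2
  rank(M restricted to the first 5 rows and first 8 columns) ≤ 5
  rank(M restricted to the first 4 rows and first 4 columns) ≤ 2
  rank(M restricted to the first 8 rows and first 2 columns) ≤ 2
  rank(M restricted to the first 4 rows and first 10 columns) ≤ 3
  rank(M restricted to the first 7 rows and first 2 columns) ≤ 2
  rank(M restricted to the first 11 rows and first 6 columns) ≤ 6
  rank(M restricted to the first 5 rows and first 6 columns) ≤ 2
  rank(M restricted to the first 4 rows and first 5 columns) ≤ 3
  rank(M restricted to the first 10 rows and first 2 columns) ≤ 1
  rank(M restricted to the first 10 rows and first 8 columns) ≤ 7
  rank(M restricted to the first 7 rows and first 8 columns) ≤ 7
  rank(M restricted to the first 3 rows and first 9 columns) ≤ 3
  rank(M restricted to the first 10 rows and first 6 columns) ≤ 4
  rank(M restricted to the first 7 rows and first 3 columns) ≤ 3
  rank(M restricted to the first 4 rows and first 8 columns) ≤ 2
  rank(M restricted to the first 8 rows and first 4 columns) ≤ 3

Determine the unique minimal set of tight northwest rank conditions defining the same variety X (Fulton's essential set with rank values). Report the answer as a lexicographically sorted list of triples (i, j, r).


Propagating the 21 rank bounds to every northwest block:

  row 1: 1 1 1 1 1 1 1 1 1 1 1 1
  row 2: 1 1 2 2 2 2 2 2 2 2 2 2
  row 3: 1 1 2 2 2 2 2 2 3 3 3 3
  row 4: 1 1 2 2 2 2 2 2 3 3 4 4
  row 5: 1 1 2 2 2 2 3 3 4 4 5 5
  row 6: 1 1 2 3 3 3 4 4 5 5 6 6
  row 7: 1 1 2 3 4 4 5 5 6 6 7 7
  row 8: 1 1 2 3 4 4 5 6 7 7 8 8
  row 9: 1 1 2 3 4 4 5 6 7 8 9 9
  row 10: 1 1 2 3 4 4 5 6 7 8 9 10
  row 11: 1 2 3 4 5 5 6 7 8 9 10 11
  row 12: 1 2 3 4 5 6 7 8 9 10 11 12

second differences of R give the permutation w = (1, 3, 9, 11, 7, 4, 5, 8, 10, 12, 2, 6).

Rothe diagram D(w) (26 cells), 5 SE-corners (essential conditions):

[(4, 8, 2), (4, 10, 3), (5, 6, 2), (10, 2, 1), (10, 6, 4)]


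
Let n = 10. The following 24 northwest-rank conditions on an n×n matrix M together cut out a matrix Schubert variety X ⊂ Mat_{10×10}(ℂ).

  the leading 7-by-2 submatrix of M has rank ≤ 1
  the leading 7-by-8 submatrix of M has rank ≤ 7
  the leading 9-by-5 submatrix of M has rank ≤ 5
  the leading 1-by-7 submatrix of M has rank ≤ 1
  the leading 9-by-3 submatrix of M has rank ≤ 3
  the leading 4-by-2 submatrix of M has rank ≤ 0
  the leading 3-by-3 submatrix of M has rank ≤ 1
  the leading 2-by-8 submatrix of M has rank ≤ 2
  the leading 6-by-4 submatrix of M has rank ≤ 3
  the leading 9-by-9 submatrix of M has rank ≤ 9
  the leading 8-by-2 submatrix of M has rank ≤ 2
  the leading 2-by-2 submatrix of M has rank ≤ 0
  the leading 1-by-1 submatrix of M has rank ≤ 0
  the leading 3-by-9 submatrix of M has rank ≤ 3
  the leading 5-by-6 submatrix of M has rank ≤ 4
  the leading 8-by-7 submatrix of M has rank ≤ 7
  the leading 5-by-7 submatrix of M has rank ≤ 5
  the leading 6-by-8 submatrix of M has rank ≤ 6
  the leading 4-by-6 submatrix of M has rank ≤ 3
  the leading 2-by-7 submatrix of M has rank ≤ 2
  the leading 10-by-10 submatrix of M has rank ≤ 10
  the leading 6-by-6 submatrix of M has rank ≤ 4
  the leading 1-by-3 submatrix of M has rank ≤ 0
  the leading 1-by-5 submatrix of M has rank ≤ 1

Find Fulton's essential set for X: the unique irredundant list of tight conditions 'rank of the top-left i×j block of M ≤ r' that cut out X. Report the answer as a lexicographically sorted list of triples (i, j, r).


Computing R[i][j] = min implied NW-rank bound (n=10, 24 conditions):

  R[1]: 0 0 0 1 1 1 1 1 1 1
  R[2]: 0 0 1 2 2 2 2 2 2 2
  R[3]: 0 0 1 2 3 3 3 3 3 3
  R[4]: 0 0 1 2 3 3 4 4 4 4
  R[5]: 1 1 2 3 4 4 5 5 5 5
  R[6]: 1 1 2 3 4 4 5 6 6 6
  R[7]: 1 1 2 3 4 5 6 7 7 7
  R[8]: 1 2 3 4 5 6 7 8 8 8
  R[9]: 1 2 3 4 5 6 7 8 9 9
  R[10]: 1 2 3 4 5 6 7 8 9 10

giving w = (4, 3, 5, 7, 1, 8, 6, 2, 9, 10) via Δ²R.

5 SE-corners of the 13-cell Rothe diagram give Ess(w):

[(1, 3, 0), (4, 2, 0), (4, 6, 3), (6, 6, 4), (7, 2, 1)]


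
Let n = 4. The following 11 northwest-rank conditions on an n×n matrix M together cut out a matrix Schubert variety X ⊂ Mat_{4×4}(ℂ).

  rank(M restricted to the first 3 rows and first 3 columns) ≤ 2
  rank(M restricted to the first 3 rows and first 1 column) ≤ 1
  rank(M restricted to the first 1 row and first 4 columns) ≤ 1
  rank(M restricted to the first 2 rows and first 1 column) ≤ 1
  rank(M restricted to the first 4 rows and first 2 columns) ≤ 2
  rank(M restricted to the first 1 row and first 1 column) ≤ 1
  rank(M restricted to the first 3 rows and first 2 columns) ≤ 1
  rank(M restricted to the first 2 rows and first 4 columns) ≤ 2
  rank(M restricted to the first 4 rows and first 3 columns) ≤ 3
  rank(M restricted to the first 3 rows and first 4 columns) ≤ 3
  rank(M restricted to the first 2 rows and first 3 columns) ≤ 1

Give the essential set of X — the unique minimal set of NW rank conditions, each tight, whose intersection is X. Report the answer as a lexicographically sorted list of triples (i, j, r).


Propagating the 11 rank bounds to every northwest block:

  i=1: 1  1  1  1
  i=2: 1  1  1  2
  i=3: 1  1  2  3
  i=4: 1  2  3  4

second differences of R give the permutation w = (1, 4, 3, 2).

ℓ(w)=3; the 2 essential cells (i,j,r):

[(2, 3, 1), (3, 2, 1)]


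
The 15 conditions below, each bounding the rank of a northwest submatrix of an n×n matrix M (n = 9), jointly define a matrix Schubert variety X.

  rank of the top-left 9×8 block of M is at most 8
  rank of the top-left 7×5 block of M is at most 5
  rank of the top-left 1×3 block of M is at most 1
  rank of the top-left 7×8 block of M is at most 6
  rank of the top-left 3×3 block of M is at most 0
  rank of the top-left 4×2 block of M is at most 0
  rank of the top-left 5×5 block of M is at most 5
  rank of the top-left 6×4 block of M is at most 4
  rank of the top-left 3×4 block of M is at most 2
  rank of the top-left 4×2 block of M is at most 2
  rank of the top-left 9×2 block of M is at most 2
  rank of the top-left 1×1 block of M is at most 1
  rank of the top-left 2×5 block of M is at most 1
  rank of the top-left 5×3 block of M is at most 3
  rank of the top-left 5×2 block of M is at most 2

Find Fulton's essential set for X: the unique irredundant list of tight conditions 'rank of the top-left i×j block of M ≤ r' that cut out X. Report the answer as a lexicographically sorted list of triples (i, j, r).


Reconstructing r_w from the 15 given conditions:

  row 1: 0, 0, 0, 1, 1, 1, 1, 1, 1
  row 2: 0, 0, 0, 1, 1, 2, 2, 2, 2
  row 3: 0, 0, 0, 1, 2, 3, 3, 3, 3
  row 4: 0, 0, 1, 2, 3, 4, 4, 4, 4
  row 5: 1, 1, 2, 3, 4, 5, 5, 5, 5
  row 6: 1, 2, 3, 4, 5, 6, 6, 6, 6
  row 7: 1, 2, 3, 4, 5, 6, 6, 6, 7
  row 8: 1, 2, 3, 4, 5, 6, 7, 7, 8
  row 9: 1, 2, 3, 4, 5, 6, 7, 8, 9

the unique w with this rank table is (4, 6, 5, 3, 1, 2, 9, 7, 8).

Rothe diagram D(w) (14 cells), 4 SE-corners (essential conditions):

[(2, 5, 1), (3, 3, 0), (4, 2, 0), (7, 8, 6)]


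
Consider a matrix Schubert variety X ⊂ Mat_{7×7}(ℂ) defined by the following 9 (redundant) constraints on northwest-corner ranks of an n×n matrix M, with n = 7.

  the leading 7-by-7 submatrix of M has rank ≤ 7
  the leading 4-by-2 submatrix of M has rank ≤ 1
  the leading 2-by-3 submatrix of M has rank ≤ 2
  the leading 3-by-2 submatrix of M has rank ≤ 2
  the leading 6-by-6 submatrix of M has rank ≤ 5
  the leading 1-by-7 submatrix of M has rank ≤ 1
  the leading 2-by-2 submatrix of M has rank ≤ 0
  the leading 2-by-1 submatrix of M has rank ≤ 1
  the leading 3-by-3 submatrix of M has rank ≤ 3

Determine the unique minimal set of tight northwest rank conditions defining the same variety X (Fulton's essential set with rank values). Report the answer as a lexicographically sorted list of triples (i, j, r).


Reconstructing r_w from the 9 given conditions:

  0 0 1 1 1 1 1
  0 0 1 2 2 2 2
  1 1 2 3 3 3 3
  1 1 2 3 4 4 4
  1 2 3 4 5 5 5
  1 2 3 4 5 5 6
  1 2 3 4 5 6 7

second differences of R give the permutation w = (3, 4, 1, 5, 2, 7, 6).

ℓ(w)=6; the 3 essential cells (i,j,r):

[(2, 2, 0), (4, 2, 1), (6, 6, 5)]


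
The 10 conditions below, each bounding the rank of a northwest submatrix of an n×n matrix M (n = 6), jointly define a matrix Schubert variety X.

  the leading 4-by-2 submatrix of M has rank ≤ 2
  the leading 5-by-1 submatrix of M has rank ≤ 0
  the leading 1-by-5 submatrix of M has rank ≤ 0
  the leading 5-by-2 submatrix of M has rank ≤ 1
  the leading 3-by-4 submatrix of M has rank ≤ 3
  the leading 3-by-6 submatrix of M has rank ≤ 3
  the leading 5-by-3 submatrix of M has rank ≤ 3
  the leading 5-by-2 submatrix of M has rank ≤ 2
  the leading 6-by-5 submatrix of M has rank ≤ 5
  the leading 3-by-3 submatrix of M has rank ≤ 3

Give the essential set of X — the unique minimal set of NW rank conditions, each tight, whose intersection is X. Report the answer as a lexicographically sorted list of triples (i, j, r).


Propagating the 10 rank bounds to every northwest block:

  0  0  0  0  0  1
  0  1  1  1  1  2
  0  1  2  2  2  3
  0  1  2  3  3  4
  0  1  2  3  4  5
  1  2  3  4  5  6

second differences of R give the permutation w = (6, 2, 3, 4, 5, 1).

D(w) has 9 cells with 2 SE-corners; essential set:

[(1, 5, 0), (5, 1, 0)]


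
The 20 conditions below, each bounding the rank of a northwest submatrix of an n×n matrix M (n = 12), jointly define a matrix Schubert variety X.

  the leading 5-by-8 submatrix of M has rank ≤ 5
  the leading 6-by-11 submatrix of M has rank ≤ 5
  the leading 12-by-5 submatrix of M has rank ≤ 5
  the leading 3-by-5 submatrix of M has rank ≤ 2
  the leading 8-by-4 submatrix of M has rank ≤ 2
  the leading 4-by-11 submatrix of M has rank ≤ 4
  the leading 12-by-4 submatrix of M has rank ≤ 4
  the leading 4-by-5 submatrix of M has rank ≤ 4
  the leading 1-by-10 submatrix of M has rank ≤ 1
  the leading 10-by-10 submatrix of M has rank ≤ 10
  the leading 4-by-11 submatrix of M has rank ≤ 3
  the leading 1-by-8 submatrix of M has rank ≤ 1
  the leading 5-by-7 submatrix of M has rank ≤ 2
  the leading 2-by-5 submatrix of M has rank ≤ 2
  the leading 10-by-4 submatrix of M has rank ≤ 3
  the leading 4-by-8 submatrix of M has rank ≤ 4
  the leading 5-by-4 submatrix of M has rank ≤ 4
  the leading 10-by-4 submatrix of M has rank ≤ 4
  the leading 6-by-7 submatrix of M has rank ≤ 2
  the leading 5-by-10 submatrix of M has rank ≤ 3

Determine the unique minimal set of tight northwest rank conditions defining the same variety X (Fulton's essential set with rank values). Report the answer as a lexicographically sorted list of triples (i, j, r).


Recovering R(i,j) via the rank-extension bound from the 20 conditions:

  row 1: 1 | 1 | 1 | 1 | 1 | 1 | 1 | 1 | 1 | 1 | 1 | 1
  row 2: 1 | 2 | 2 | 2 | 2 | 2 | 2 | 2 | 2 | 2 | 2 | 2
  row 3: 1 | 2 | 2 | 2 | 2 | 2 | 2 | 3 | 3 | 3 | 3 | 3
  row 4: 1 | 2 | 2 | 2 | 2 | 2 | 2 | 3 | 3 | 3 | 3 | 4
  row 5: 1 | 2 | 2 | 2 | 2 | 2 | 2 | 3 | 3 | 3 | 4 | 5
  row 6: 1 | 2 | 2 | 2 | 2 | 2 | 2 | 3 | 4 | 4 | 5 | 6
  row 7: 1 | 2 | 2 | 2 | 3 | 3 | 3 | 4 | 5 | 5 | 6 | 7
  row 8: 1 | 2 | 2 | 2 | 3 | 4 | 4 | 5 | 6 | 6 | 7 | 8
  row 9: 1 | 2 | 3 | 3 | 4 | 5 | 5 | 6 | 7 | 7 | 8 | 9
  row 10: 1 | 2 | 3 | 3 | 4 | 5 | 6 | 7 | 8 | 8 | 9 | 10
  row 11: 1 | 2 | 3 | 4 | 5 | 6 | 7 | 8 | 9 | 9 | 10 | 11
  row 12: 1 | 2 | 3 | 4 | 5 | 6 | 7 | 8 | 9 | 10 | 11 | 12

hence w(1..12) = (1, 2, 8, 12, 11, 9, 5, 6, 3, 7, 4, 10).

Rothe diagram D(w) (30 cells), 5 SE-corners (essential conditions):

[(4, 11, 3), (5, 10, 3), (6, 7, 2), (8, 4, 2), (10, 4, 3)]


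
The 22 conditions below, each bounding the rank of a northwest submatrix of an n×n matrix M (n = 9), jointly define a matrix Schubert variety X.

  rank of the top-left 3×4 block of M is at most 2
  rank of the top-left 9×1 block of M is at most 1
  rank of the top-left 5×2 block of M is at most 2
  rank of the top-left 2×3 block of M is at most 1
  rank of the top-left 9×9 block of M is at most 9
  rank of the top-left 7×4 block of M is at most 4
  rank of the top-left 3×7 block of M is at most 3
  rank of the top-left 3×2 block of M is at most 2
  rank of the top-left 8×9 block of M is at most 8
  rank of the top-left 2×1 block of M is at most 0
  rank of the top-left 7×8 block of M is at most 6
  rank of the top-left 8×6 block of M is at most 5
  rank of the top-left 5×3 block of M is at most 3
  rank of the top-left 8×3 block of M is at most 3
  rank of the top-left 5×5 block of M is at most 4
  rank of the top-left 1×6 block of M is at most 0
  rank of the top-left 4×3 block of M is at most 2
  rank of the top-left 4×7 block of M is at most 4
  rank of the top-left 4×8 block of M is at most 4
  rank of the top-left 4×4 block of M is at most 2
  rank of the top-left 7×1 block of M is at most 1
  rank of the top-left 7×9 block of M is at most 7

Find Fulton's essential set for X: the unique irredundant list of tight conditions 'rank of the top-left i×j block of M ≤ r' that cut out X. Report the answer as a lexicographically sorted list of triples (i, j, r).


Reconstructing r_w from the 22 given conditions:

  row 1: 0 | 0 | 0 | 0 | 0 | 0 | 1 | 1 | 1
  row 2: 0 | 1 | 1 | 1 | 1 | 1 | 2 | 2 | 2
  row 3: 1 | 2 | 2 | 2 | 2 | 2 | 3 | 3 | 3
  row 4: 1 | 2 | 2 | 2 | 3 | 3 | 4 | 4 | 4
  row 5: 1 | 2 | 3 | 3 | 4 | 4 | 5 | 5 | 5
  row 6: 1 | 2 | 3 | 4 | 5 | 5 | 6 | 6 | 6
  row 7: 1 | 2 | 3 | 4 | 5 | 5 | 6 | 6 | 7
  row 8: 1 | 2 | 3 | 4 | 5 | 5 | 6 | 7 | 8
  row 9: 1 | 2 | 3 | 4 | 5 | 6 | 7 | 8 | 9

reading off 1-entries of Δ²R: w = (7, 2, 1, 5, 3, 4, 9, 8, 6).

5 SE-corners of the 12-cell Rothe diagram give Ess(w):

[(1, 6, 0), (2, 1, 0), (4, 4, 2), (7, 8, 6), (8, 6, 5)]


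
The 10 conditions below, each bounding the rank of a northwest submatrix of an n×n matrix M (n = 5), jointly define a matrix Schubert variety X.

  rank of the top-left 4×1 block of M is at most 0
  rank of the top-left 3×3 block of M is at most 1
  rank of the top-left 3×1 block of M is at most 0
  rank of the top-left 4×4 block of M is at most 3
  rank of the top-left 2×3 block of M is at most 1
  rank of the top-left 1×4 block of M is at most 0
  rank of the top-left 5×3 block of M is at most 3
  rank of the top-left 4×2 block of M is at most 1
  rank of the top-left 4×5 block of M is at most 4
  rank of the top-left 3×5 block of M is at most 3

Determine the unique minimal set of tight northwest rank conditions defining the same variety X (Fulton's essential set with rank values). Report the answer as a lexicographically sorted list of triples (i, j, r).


The tightest implied rank at each (i,j), from the 10 conditions:

  0 | 0 | 0 | 0 | 1
  0 | 1 | 1 | 1 | 2
  0 | 1 | 1 | 2 | 3
  0 | 1 | 2 | 3 | 4
  1 | 2 | 3 | 4 | 5

hence w(1..5) = (5, 2, 4, 3, 1).

Fulton essential set (3 of the 8 Rothe cells):

[(1, 4, 0), (3, 3, 1), (4, 1, 0)]


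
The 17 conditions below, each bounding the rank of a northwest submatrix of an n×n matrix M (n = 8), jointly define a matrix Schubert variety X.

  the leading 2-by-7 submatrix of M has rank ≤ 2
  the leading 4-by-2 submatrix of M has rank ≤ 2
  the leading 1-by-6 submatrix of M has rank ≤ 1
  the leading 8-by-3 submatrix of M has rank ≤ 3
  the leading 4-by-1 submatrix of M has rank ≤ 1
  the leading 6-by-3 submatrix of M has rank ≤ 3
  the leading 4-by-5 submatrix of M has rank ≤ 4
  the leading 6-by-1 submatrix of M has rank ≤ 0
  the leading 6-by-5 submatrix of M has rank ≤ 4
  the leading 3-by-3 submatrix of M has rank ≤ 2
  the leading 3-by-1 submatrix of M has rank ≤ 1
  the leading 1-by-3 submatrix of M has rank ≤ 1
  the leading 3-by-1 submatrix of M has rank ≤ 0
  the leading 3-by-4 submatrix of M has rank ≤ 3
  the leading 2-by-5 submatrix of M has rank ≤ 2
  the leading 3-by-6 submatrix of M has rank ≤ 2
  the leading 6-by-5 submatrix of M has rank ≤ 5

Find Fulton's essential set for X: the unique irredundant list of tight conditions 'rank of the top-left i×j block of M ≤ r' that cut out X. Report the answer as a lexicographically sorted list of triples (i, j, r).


Propagating the 17 rank bounds to every northwest block:

  0 | 1 | 1 | 1 | 1 | 1 | 1 | 1
  0 | 1 | 2 | 2 | 2 | 2 | 2 | 2
  0 | 1 | 2 | 2 | 2 | 2 | 3 | 3
  0 | 1 | 2 | 3 | 3 | 3 | 4 | 4
  0 | 1 | 2 | 3 | 4 | 4 | 5 | 5
  0 | 1 | 2 | 3 | 4 | 5 | 6 | 6
  1 | 2 | 3 | 4 | 5 | 6 | 7 | 7
  1 | 2 | 3 | 4 | 5 | 6 | 7 | 8

the unique w with this rank table is (2, 3, 7, 4, 5, 6, 1, 8).

|D(w)|=9, |Ess(w)|=2:

[(3, 6, 2), (6, 1, 0)]


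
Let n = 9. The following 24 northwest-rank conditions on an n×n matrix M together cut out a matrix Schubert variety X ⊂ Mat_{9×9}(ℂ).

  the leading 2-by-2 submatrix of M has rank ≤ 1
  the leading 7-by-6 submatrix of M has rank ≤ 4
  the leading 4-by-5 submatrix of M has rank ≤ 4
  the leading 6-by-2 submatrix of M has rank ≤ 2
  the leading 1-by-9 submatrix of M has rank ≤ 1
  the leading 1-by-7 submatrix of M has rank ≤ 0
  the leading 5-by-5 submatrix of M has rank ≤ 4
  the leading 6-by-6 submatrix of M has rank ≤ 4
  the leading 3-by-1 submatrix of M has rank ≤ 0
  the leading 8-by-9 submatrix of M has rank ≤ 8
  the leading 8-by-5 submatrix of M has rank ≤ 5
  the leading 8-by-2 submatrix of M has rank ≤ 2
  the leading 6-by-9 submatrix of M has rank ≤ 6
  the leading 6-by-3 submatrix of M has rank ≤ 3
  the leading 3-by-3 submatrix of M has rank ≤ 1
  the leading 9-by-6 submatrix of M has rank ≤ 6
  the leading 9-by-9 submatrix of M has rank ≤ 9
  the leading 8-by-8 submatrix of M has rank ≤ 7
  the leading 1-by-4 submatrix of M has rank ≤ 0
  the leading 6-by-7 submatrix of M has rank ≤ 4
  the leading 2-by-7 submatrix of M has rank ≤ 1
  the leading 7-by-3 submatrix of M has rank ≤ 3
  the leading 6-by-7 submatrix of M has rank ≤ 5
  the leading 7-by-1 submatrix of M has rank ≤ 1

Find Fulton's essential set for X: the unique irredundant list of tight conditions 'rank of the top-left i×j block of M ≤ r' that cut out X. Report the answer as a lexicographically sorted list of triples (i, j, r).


Rank table r_w(9×9) implied by the 24 constraints:

  0 0 0 0 0 0 0 1 1
  0 1 1 1 1 1 1 2 2
  0 1 1 2 2 2 2 3 3
  1 2 2 3 3 3 3 4 4
  1 2 3 4 4 4 4 5 5
  1 2 3 4 4 4 4 5 6
  1 2 3 4 4 4 5 6 7
  1 2 3 4 5 5 6 7 8
  1 2 3 4 5 6 7 8 9

giving w = (8, 2, 4, 1, 3, 9, 7, 5, 6) via Δ²R.

|D(w)|=15, |Ess(w)|=5:

[(1, 7, 0), (3, 1, 0), (3, 3, 1), (6, 7, 4), (7, 6, 4)]


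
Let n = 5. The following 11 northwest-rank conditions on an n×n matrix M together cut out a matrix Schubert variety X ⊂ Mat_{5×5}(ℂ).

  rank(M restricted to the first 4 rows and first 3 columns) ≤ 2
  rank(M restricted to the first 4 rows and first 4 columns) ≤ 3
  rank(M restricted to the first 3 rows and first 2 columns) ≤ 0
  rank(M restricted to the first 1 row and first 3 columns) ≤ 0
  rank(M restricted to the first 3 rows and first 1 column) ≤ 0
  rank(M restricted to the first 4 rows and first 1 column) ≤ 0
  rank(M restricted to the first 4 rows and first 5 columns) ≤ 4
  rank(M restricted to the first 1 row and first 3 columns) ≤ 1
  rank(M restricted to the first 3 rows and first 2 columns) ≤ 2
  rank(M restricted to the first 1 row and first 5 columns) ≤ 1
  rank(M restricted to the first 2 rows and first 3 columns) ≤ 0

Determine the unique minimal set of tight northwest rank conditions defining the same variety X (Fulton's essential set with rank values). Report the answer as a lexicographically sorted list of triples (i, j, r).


Propagating the 11 rank bounds to every northwest block:

  R[1]: 0  0  0  1  1
  R[2]: 0  0  0  1  2
  R[3]: 0  0  1  2  3
  R[4]: 0  1  2  3  4
  R[5]: 1  2  3  4  5

so w = (4, 5, 3, 2, 1).

Fulton essential set (3 of the 9 Rothe cells):

[(2, 3, 0), (3, 2, 0), (4, 1, 0)]


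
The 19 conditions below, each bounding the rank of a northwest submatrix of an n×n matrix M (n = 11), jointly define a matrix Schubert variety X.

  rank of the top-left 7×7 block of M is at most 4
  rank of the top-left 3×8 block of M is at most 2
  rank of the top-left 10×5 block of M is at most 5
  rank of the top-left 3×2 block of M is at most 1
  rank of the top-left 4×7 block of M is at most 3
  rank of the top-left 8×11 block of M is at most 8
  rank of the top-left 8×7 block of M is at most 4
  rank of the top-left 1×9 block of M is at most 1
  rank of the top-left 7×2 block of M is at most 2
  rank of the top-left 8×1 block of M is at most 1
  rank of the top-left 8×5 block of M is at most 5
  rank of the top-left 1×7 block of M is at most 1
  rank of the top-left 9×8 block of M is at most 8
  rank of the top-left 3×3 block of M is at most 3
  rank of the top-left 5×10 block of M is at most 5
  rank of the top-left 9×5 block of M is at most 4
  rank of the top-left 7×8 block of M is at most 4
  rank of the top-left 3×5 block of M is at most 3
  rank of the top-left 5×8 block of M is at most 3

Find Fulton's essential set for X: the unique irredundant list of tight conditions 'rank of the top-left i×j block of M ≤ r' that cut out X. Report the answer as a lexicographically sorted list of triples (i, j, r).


The tightest implied rank at each (i,j), from the 19 conditions:

  1  1  1  1  1  1  1  1  1  1  1
  1  1  2  2  2  2  2  2  2  2  2
  1  1  2  2  2  2  2  2  3  3  3
  1  2  3  3  3  3  3  3  4  4  4
  1  2  3  3  3  3  3  3  4  5  5
  1  2  3  4  4  4  4  4  5  6  6
  1  2  3  4  4  4  4  4  5  6  7
  1  2  3  4  4  4  4  5  6  7  8
  1  2  3  4  4  5  5  6  7  8  9
  1  2  3  4  5  6  6  7  8  9  10
  1  2  3  4  5  6  7  8  9  10  11

reading off 1-entries of Δ²R: w = (1, 3, 9, 2, 10, 4, 11, 8, 6, 5, 7).

D(w) has 20 cells with 6 SE-corners; essential set:

[(3, 2, 1), (3, 8, 2), (5, 8, 3), (7, 8, 4), (8, 7, 4), (9, 5, 4)]


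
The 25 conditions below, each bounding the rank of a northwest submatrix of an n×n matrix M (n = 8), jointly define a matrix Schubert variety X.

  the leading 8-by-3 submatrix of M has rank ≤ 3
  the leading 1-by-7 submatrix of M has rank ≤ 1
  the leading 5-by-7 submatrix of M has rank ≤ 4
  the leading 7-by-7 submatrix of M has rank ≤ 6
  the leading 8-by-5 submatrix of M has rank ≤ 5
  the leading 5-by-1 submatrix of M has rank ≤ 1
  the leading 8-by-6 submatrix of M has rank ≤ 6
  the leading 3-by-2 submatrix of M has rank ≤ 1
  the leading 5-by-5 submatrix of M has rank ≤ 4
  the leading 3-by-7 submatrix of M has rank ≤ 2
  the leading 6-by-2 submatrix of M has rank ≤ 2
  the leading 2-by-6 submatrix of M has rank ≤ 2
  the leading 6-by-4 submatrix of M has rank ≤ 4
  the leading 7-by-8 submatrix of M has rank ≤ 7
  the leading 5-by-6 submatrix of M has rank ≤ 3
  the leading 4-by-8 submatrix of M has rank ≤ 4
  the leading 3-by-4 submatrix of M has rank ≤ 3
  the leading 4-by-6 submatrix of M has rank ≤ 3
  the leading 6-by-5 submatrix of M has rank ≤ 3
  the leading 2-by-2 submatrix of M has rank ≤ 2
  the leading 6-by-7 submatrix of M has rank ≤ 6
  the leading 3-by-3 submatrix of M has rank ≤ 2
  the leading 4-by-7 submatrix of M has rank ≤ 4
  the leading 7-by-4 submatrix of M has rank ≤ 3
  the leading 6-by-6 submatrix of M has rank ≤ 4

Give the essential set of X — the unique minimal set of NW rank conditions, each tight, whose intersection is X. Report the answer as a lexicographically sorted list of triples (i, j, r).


Recovering R(i,j) via the rank-extension bound from the 25 conditions:

  R[1]: 1, 1, 1, 1, 1, 1, 1, 1
  R[2]: 1, 1, 2, 2, 2, 2, 2, 2
  R[3]: 1, 1, 2, 2, 2, 2, 2, 3
  R[4]: 1, 2, 3, 3, 3, 3, 3, 4
  R[5]: 1, 2, 3, 3, 3, 3, 4, 5
  R[6]: 1, 2, 3, 3, 3, 4, 5, 6
  R[7]: 1, 2, 3, 3, 4, 5, 6, 7
  R[8]: 1, 2, 3, 4, 5, 6, 7, 8

hence w(1..8) = (1, 3, 8, 2, 7, 6, 5, 4).

ℓ(w)=12; the 5 essential cells (i,j,r):

[(3, 2, 1), (3, 7, 2), (5, 6, 3), (6, 5, 3), (7, 4, 3)]
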